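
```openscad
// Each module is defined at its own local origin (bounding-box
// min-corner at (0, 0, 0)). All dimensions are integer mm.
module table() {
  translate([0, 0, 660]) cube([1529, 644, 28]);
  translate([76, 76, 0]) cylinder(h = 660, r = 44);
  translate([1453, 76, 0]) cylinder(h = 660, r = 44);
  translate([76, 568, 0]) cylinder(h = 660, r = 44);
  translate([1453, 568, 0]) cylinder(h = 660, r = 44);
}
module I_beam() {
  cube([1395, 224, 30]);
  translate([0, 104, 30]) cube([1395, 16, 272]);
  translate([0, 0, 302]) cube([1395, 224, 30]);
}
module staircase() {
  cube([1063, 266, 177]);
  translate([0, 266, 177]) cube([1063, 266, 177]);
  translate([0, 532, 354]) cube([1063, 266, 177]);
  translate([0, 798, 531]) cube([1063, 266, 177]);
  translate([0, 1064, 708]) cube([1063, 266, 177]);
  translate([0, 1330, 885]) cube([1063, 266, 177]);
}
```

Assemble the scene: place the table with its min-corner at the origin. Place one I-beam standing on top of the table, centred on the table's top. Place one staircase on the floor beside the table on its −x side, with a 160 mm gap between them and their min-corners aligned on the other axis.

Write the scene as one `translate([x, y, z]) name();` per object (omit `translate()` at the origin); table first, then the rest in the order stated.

table();
translate([67, 210, 688]) I_beam();
translate([-1223, 0, 0]) staircase();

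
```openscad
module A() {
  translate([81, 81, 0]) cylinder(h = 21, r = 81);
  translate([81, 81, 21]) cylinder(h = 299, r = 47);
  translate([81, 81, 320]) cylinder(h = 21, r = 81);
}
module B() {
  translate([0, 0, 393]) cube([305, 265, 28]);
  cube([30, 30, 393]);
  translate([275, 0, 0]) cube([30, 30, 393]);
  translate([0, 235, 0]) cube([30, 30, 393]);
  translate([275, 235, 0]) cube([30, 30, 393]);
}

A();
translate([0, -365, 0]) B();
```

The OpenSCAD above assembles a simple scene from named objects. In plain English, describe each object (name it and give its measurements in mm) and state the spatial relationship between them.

A is a spool: two coaxial disc flanges of radius 81 mm and thickness 21 mm, joined by a core cylinder of radius 47 mm and height 299 mm. The lower flange rests on z = 0 and the three cylinders share a vertical axis.

B is a simple wooden stool: a rectangular seat 305 mm (x) by 265 mm (y), 28 mm thick, top face at z = 421 mm, on four square legs, each 30×30 mm in cross-section. The legs rest on z = 0, each flush with a corner of the seat.

The stool is on the floor beside the spool on its −y side.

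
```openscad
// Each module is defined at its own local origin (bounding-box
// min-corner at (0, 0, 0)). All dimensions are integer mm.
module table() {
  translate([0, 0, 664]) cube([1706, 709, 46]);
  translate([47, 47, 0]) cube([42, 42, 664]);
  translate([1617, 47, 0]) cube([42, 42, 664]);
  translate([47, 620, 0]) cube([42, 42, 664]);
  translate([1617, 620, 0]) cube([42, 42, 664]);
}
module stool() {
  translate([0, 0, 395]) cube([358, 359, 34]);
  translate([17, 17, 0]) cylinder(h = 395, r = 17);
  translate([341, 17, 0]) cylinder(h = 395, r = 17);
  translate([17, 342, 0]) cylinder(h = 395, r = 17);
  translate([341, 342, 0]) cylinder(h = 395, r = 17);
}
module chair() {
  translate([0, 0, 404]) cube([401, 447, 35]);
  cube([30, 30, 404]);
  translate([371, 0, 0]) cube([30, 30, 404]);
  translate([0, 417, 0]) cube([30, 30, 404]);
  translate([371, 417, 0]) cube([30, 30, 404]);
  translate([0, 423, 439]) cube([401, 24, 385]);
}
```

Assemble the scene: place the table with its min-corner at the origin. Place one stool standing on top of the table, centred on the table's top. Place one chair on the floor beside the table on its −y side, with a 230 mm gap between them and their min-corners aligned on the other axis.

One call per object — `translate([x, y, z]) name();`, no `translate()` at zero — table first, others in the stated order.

table();
translate([674, 175, 710]) stool();
translate([0, -677, 0]) chair();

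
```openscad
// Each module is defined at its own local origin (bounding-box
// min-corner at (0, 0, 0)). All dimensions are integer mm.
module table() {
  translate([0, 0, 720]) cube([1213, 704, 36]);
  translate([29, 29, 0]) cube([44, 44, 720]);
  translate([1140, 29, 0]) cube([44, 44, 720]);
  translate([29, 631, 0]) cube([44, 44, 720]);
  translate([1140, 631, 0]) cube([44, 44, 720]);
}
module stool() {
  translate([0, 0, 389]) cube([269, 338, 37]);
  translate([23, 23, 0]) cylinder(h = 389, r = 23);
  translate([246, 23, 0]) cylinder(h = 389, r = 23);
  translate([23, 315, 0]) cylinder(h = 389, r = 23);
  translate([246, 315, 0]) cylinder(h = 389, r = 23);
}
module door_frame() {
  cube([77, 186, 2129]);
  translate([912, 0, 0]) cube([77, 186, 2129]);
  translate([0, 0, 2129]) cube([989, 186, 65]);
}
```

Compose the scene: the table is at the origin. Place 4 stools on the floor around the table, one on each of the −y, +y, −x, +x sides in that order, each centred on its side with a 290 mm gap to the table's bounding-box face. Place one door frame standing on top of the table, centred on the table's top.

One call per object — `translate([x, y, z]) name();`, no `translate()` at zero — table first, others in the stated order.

table();
translate([472, -628, 0]) stool();
translate([472, 994, 0]) stool();
translate([-559, 183, 0]) stool();
translate([1503, 183, 0]) stool();
translate([112, 259, 756]) door_frame();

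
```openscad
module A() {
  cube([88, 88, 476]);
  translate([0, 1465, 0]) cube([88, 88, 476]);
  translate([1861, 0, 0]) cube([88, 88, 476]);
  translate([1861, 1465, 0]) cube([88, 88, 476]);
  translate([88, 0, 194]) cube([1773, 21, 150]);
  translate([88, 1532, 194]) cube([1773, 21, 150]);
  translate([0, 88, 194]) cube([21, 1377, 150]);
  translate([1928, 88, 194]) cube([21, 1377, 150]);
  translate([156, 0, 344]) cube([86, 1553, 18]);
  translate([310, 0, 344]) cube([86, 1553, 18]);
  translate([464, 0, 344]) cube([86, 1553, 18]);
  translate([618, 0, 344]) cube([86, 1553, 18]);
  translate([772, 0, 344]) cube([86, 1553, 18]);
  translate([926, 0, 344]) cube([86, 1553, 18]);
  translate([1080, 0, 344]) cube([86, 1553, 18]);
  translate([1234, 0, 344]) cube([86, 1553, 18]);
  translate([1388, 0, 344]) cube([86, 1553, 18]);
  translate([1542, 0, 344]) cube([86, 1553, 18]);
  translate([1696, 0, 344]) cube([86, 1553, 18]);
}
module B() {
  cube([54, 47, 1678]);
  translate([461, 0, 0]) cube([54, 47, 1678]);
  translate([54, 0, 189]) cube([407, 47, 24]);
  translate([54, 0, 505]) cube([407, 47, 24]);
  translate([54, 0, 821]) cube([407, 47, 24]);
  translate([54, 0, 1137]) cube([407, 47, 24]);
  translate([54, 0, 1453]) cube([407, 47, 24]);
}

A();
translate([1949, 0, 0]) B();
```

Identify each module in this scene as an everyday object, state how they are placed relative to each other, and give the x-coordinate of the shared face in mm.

A is a bed frame. B is a ladder. The ladder is against the bed frame's +x side, with their −y faces flush. The x-coordinate of the shared face is 1949 mm.

The bed frame's +x face and the ladder's −x face are both at x = 1949 mm.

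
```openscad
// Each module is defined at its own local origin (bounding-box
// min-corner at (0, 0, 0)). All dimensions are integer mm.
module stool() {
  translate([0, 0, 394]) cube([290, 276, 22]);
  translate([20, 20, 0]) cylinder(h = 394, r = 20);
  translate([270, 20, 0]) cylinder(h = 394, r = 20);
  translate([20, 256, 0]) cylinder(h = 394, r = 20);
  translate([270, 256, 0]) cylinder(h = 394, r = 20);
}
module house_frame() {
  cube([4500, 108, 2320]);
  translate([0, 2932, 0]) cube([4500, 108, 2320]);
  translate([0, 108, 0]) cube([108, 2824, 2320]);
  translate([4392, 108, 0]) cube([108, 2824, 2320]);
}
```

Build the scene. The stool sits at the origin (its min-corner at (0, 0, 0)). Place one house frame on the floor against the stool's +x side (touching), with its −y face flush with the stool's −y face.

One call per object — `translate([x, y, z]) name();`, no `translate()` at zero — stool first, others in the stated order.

stool();
translate([290, 0, 0]) house_frame();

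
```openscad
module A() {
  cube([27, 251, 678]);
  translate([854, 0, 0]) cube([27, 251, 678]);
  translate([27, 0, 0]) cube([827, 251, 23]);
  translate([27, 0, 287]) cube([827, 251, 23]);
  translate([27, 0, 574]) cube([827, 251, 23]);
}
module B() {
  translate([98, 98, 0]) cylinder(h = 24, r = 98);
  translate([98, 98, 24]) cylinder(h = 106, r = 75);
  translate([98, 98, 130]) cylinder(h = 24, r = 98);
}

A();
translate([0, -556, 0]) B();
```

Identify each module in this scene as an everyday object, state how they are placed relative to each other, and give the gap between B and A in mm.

A is a bookshelf. B is a spool. The spool is on the floor beside the bookshelf on its −y side. The gap between the spool and the bookshelf is 360 mm.

The spool's nearest face is 360 mm from the bookshelf's −y face.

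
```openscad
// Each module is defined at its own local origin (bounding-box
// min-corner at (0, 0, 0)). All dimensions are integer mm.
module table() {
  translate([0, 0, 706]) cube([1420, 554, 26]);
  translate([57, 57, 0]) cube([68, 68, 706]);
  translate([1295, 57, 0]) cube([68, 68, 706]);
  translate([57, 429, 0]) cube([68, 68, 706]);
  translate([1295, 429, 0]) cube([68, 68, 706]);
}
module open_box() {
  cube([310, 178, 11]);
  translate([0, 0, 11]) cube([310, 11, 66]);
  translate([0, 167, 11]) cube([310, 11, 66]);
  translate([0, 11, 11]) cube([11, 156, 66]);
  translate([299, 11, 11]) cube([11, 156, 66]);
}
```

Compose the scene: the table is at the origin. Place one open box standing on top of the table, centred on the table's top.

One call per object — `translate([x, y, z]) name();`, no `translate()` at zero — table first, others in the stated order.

table();
translate([555, 188, 732]) open_box();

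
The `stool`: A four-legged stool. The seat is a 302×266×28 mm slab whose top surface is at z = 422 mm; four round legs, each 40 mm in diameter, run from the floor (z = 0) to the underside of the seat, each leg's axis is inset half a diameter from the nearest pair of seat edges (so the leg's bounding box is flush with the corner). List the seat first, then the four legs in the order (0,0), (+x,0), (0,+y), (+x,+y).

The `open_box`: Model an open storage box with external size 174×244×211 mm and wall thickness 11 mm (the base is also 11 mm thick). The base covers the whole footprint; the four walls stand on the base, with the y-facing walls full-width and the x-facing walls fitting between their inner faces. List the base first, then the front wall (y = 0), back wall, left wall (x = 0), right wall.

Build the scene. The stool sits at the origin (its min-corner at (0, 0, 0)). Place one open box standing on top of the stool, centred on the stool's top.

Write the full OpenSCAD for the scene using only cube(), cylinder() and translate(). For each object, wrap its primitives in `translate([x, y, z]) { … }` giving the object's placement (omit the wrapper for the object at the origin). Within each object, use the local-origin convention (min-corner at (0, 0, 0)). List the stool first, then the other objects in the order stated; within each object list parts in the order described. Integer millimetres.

translate([0, 0, 394]) cube([302, 266, 28]);
translate([20, 20, 0]) cylinder(h = 394, r = 20);
translate([282, 20, 0]) cylinder(h = 394, r = 20);
translate([20, 246, 0]) cylinder(h = 394, r = 20);
translate([282, 246, 0]) cylinder(h = 394, r = 20);
translate([64, 11, 422]) {
  cube([174, 244, 11]);
  translate([0, 0, 11]) cube([174, 11, 200]);
  translate([0, 233, 11]) cube([174, 11, 200]);
  translate([0, 11, 11]) cube([11, 222, 200]);
  translate([163, 11, 11]) cube([11, 222, 200]);
}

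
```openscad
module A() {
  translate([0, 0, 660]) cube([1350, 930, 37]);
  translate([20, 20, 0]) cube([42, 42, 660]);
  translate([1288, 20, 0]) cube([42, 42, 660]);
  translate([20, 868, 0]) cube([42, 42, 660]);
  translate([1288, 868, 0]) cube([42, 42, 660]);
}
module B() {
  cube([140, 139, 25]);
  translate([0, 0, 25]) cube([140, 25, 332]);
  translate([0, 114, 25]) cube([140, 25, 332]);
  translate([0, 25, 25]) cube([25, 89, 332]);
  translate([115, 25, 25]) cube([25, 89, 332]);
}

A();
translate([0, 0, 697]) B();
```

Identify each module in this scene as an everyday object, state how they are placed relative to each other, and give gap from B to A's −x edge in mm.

The open box's min-x is at 0; the table's min-x is 0; gap = 0 mm.

A is a table. B is an open box. The open box is on top of the table. The gap from the open box to the table's −x edge is 0 mm.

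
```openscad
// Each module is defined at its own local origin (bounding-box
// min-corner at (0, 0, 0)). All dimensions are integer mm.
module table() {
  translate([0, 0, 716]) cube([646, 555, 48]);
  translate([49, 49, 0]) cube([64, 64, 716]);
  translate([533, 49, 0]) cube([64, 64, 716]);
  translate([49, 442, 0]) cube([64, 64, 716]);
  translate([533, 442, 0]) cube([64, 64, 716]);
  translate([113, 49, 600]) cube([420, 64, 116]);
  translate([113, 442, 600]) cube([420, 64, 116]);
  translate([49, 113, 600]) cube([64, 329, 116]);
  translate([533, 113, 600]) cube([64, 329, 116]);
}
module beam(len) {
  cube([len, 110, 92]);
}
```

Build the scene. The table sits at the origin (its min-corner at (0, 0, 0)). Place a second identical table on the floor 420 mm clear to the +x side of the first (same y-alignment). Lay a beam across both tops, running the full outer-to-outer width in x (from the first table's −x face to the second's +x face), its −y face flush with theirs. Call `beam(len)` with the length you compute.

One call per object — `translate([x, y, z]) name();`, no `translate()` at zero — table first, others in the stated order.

table();
translate([1066, 0, 0]) table();
translate([0, 0, 764]) beam(1712);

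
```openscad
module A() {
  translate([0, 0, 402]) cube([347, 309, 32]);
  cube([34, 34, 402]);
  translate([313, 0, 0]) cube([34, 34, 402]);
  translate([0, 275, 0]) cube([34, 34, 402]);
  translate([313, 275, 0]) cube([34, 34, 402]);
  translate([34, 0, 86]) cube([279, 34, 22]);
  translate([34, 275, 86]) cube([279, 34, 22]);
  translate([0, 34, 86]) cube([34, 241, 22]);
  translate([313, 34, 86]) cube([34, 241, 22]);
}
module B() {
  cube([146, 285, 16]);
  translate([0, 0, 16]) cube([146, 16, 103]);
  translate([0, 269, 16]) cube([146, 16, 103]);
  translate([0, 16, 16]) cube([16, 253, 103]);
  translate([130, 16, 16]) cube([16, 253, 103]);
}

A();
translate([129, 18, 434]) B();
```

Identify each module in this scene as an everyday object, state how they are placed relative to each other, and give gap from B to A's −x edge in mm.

A is a stool. B is an open box. The open box is on top of the stool. The gap from the open box to the stool's −x edge is 129 mm.

The open box's min-x is at 129; the stool's min-x is 0; gap = 129 mm.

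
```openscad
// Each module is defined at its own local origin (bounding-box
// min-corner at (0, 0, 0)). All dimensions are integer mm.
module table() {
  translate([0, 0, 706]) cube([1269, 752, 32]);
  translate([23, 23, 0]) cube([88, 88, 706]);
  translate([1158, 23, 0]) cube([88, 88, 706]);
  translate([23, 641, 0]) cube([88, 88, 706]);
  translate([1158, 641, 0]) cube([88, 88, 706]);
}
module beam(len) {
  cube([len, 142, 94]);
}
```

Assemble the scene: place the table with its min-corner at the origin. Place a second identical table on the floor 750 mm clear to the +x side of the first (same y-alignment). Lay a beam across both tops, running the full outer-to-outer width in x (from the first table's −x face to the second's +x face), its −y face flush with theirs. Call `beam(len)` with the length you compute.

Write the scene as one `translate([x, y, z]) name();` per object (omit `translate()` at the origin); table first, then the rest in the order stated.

table();
translate([2019, 0, 0]) table();
translate([0, 0, 738]) beam(3288);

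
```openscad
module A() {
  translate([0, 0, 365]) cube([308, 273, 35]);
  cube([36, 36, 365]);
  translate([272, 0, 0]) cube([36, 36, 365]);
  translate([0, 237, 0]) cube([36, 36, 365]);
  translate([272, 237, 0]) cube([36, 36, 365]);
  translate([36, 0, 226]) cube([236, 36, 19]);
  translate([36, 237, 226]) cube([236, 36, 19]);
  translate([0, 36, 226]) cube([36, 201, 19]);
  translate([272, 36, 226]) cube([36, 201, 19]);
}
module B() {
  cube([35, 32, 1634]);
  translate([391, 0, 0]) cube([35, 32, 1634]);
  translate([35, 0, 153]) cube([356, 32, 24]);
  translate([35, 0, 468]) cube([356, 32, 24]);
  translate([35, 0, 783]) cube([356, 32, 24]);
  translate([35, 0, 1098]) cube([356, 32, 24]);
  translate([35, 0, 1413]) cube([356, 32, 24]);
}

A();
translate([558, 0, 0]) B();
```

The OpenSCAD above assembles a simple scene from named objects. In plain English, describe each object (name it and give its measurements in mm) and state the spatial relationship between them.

A is a simple wooden stool: a rectangular seat 308 mm (x) by 273 mm (y), 35 mm thick, top face at z = 400 mm, on four square legs, each 36×36 mm in cross-section. The legs rest on z = 0, each flush with a corner of the seat. Four stretchers, 36 mm wide and 19 mm tall, connect adjacent legs with their undersides at z = 226 mm, each running between the inner faces of the legs it joins and aligned with the legs' outer faces on the other axis.

B is a straight ladder. Two 35×32 mm vertical rails, 1634 mm tall, stand 426 mm apart (outside-to-outside) with their front faces coplanar on the −y side. 5 rungs, each 32 mm deep and 24 mm tall, span between the inner faces of the rails, front faces flush with the rails. The lowest rung's underside is at z = 153 mm and rungs are spaced 315 mm apart (underside to underside).

The ladder is on the floor beside the stool on its +x side.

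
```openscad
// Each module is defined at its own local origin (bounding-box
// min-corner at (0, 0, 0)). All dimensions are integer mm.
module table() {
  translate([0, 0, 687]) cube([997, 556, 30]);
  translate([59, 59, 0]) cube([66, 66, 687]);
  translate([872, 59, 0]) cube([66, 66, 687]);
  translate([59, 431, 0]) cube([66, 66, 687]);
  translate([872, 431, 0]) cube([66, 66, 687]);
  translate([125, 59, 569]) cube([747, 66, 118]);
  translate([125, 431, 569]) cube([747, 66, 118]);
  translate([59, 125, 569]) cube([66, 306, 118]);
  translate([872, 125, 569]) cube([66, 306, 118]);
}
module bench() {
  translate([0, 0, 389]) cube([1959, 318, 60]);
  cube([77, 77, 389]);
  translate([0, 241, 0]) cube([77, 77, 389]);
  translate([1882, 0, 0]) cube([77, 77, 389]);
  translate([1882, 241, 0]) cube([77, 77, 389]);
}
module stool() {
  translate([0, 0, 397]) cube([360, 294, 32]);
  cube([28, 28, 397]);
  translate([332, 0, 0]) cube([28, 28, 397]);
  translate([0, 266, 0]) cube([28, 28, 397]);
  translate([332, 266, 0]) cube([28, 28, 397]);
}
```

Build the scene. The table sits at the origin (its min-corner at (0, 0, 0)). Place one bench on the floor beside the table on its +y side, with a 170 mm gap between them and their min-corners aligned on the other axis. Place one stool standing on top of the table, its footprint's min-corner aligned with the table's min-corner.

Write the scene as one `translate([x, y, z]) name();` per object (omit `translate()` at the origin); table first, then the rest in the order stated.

table();
translate([0, 726, 0]) bench();
translate([0, 0, 717]) stool();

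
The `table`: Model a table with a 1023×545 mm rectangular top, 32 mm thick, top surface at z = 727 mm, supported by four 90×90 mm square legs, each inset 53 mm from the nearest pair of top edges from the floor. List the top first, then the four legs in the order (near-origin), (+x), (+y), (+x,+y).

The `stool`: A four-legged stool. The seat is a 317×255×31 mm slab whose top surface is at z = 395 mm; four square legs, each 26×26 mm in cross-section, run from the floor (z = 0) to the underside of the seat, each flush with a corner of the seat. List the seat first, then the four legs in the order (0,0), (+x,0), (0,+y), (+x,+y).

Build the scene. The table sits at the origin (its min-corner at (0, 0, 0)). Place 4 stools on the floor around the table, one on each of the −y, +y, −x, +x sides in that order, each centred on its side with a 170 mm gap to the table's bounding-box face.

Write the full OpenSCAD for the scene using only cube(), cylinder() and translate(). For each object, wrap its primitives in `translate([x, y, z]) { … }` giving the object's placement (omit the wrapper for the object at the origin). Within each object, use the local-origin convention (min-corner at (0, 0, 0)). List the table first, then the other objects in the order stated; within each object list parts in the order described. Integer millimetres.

translate([0, 0, 695]) cube([1023, 545, 32]);
translate([53, 53, 0]) cube([90, 90, 695]);
translate([880, 53, 0]) cube([90, 90, 695]);
translate([53, 402, 0]) cube([90, 90, 695]);
translate([880, 402, 0]) cube([90, 90, 695]);
translate([353, -425, 0]) {
  translate([0, 0, 364]) cube([317, 255, 31]);
  cube([26, 26, 364]);
  translate([291, 0, 0]) cube([26, 26, 364]);
  translate([0, 229, 0]) cube([26, 26, 364]);
  translate([291, 229, 0]) cube([26, 26, 364]);
}
translate([353, 715, 0]) {
  translate([0, 0, 364]) cube([317, 255, 31]);
  cube([26, 26, 364]);
  translate([291, 0, 0]) cube([26, 26, 364]);
  translate([0, 229, 0]) cube([26, 26, 364]);
  translate([291, 229, 0]) cube([26, 26, 364]);
}
translate([-487, 145, 0]) {
  translate([0, 0, 364]) cube([317, 255, 31]);
  cube([26, 26, 364]);
  translate([291, 0, 0]) cube([26, 26, 364]);
  translate([0, 229, 0]) cube([26, 26, 364]);
  translate([291, 229, 0]) cube([26, 26, 364]);
}
translate([1193, 145, 0]) {
  translate([0, 0, 364]) cube([317, 255, 31]);
  cube([26, 26, 364]);
  translate([291, 0, 0]) cube([26, 26, 364]);
  translate([0, 229, 0]) cube([26, 26, 364]);
  translate([291, 229, 0]) cube([26, 26, 364]);
}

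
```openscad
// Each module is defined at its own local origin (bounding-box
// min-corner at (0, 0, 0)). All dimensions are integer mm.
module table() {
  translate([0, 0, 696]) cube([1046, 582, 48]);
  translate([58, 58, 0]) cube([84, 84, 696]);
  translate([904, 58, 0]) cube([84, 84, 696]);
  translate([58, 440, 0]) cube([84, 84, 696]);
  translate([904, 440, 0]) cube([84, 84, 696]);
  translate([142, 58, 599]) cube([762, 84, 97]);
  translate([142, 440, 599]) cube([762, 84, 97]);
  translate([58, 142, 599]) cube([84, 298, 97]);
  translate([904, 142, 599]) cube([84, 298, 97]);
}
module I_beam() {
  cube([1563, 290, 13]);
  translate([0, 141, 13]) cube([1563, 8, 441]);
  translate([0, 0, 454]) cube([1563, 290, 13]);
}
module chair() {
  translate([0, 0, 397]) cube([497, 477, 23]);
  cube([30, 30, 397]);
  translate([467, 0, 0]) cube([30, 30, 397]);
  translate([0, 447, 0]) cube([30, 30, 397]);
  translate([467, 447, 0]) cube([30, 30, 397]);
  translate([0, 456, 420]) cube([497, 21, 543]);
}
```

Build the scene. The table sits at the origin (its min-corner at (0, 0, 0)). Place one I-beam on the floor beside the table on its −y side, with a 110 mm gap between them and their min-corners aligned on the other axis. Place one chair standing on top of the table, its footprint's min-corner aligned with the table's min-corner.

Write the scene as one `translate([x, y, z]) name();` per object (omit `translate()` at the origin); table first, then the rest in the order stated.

table();
translate([0, -400, 0]) I_beam();
translate([0, 0, 744]) chair();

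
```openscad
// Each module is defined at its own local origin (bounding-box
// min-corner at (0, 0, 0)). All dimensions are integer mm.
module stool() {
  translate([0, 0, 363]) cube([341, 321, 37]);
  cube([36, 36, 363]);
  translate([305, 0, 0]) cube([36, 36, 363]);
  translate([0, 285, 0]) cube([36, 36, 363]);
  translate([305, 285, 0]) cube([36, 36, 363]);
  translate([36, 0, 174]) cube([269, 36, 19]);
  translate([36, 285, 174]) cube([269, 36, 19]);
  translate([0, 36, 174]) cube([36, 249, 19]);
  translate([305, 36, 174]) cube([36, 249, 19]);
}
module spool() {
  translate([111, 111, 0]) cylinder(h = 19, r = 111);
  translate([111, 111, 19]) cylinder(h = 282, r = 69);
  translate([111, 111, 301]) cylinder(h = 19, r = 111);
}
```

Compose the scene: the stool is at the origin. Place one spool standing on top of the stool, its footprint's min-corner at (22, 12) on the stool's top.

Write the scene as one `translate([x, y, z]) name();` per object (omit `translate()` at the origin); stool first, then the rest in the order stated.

stool();
translate([22, 12, 400]) spool();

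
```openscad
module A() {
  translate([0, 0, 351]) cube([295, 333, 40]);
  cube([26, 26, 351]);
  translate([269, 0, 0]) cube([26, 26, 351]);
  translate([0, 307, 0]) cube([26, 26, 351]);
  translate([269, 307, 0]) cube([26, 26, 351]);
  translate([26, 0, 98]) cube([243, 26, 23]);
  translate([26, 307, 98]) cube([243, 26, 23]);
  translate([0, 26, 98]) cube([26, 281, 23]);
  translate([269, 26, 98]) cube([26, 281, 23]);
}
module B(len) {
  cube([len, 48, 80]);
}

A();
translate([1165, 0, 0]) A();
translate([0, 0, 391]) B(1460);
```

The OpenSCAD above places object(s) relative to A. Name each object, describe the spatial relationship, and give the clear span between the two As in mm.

Second stool starts at x = 1165; first ends at x = 295; clear span = 1165 − 295 = 870 mm.

A is a stool. B is a beam. A beam spans the tops of two stools. The clear span between the two stools is 870 mm.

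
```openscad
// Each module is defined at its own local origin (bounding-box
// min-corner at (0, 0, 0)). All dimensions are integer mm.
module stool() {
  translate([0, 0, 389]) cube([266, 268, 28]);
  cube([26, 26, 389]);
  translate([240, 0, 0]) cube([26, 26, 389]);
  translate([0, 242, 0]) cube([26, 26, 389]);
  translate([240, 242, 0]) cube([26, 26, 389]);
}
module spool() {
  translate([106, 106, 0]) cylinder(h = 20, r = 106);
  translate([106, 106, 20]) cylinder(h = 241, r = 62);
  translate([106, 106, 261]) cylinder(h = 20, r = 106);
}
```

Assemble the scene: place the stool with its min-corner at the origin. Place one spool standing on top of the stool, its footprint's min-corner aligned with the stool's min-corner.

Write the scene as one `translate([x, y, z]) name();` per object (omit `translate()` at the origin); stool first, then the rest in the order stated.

stool();
translate([0, 0, 417]) spool();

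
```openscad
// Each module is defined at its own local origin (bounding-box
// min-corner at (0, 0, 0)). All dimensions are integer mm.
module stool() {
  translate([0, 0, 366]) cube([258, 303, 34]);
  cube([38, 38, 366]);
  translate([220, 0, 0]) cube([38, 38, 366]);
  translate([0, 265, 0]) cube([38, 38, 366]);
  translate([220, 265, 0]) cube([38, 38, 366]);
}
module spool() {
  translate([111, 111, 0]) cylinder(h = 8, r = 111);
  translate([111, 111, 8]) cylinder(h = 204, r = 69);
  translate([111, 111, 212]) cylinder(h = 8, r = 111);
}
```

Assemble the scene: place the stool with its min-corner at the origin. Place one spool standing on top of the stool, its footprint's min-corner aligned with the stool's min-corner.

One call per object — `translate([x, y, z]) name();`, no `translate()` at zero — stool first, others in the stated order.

stool();
translate([0, 0, 400]) spool();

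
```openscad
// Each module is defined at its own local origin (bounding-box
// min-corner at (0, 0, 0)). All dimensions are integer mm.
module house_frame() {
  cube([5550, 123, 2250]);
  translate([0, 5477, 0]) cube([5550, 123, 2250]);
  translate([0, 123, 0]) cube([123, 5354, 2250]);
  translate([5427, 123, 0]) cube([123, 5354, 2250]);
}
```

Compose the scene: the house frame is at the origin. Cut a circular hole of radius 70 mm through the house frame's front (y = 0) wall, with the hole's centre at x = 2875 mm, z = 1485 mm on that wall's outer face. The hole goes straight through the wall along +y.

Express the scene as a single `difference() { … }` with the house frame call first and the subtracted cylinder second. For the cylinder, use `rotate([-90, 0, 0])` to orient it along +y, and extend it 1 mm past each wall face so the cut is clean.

difference() {
  house_frame();
  translate([2875, -1, 1485]) rotate([-90, 0, 0]) cylinder(h = 125, r = 70);
}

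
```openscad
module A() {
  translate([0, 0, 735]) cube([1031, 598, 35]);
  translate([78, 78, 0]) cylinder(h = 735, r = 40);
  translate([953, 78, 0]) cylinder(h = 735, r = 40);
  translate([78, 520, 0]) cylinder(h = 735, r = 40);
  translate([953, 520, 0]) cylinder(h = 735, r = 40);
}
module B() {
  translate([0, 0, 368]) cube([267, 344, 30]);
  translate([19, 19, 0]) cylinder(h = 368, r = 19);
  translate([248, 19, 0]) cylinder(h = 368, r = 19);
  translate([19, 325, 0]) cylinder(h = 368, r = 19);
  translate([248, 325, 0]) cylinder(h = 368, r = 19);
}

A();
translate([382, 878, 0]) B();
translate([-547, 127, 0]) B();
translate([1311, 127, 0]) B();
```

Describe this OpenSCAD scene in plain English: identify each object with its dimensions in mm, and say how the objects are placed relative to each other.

A is a table with a 1031×598 mm rectangular top, 35 mm thick, top surface at z = 770 mm, supported by four round legs of 80 mm diameter, each leg's bounding box inset 38 mm from the nearest pair of top edges, running from the floor.

B is a simple wooden stool: a rectangular seat 267 mm (x) by 344 mm (y), 30 mm thick, top face at z = 398 mm, on four round legs, each 38 mm in diameter. The legs rest on z = 0, each leg's axis is inset half a diameter from the nearest pair of seat edges (so the leg's bounding box is flush with the corner).

Three stools sit around the table at the +y, −x, +x sides.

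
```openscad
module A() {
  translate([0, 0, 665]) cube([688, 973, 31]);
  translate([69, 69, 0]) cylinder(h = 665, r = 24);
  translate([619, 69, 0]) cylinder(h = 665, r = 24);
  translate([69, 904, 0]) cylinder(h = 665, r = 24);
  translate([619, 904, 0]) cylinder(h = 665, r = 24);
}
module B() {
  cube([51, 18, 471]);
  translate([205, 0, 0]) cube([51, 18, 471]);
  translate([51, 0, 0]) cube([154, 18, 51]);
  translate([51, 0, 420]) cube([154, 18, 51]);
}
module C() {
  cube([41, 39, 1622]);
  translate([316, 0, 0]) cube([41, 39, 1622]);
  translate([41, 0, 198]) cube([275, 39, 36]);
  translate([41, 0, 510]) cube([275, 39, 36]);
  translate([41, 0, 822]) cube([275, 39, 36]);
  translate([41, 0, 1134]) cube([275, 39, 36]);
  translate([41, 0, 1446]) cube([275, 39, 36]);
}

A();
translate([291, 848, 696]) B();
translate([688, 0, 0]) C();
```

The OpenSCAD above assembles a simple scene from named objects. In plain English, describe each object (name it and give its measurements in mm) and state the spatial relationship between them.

A is a table: top 688 mm (x) × 973 mm (y), 31 mm thick, upper face at z = 696 mm, on four round legs of 48 mm diameter, each leg's bounding box inset 45 mm from the nearest pair of top edges, running from z = 0 to the bottom of the top.

B is a picture frame with a 154×369 mm rectangular opening (x by z) and a uniform 51 mm border on every side. Frame depth is 18 mm along y. It is built from two vertical stiles running the full outside height and two horizontal rails spanning the gap between the stiles.

C is a straight ladder. Two 41×39 mm vertical rails, 1622 mm tall, stand 357 mm apart (outside-to-outside) with their front faces coplanar on the −y side. 5 rungs, each 39 mm deep and 36 mm tall, span between the inner faces of the rails, front faces flush with the rails. The lowest rung's underside is at z = 198 mm and rungs are spaced 312 mm apart (underside to underside).

The picture frame is on top of the table. The ladder is against the table's +x side, with their −y faces flush.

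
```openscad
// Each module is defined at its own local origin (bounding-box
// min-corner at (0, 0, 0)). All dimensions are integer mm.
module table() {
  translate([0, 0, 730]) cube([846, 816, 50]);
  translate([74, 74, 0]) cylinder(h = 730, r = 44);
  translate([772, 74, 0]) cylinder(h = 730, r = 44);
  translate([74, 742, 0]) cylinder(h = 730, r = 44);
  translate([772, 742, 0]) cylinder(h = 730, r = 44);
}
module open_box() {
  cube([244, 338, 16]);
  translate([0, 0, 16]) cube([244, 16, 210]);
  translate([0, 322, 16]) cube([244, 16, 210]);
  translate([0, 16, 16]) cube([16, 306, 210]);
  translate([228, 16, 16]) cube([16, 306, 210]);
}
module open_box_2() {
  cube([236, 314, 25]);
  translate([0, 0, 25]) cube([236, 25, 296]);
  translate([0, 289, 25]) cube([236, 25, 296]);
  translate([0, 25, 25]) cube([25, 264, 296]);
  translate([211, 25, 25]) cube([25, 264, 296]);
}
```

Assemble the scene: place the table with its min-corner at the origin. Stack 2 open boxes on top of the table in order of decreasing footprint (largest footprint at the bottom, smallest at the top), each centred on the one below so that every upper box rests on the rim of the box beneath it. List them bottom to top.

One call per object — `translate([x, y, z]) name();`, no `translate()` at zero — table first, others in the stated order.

table();
translate([301, 239, 780]) open_box();
translate([305, 251, 1006]) open_box_2();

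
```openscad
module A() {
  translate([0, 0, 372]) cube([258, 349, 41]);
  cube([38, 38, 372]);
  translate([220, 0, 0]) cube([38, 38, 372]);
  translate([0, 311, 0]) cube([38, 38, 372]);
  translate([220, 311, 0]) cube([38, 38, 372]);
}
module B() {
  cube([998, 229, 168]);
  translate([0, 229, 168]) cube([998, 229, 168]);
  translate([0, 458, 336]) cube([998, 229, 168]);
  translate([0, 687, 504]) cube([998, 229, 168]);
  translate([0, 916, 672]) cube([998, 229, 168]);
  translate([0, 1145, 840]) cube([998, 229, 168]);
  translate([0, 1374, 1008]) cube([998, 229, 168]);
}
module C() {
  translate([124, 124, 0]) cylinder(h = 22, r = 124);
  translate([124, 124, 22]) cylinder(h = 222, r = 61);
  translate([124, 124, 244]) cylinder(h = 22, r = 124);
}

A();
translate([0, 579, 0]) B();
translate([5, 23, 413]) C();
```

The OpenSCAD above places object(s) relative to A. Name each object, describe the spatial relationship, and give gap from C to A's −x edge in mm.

A is a stool. B is a staircase. C is a spool. The staircase is on the floor beside the stool on its +y side. The spool is on top of the stool. The gap from the spool to the stool's −x edge is 5 mm.

The spool's min-x is at 5; the stool's min-x is 0; gap = 5 mm.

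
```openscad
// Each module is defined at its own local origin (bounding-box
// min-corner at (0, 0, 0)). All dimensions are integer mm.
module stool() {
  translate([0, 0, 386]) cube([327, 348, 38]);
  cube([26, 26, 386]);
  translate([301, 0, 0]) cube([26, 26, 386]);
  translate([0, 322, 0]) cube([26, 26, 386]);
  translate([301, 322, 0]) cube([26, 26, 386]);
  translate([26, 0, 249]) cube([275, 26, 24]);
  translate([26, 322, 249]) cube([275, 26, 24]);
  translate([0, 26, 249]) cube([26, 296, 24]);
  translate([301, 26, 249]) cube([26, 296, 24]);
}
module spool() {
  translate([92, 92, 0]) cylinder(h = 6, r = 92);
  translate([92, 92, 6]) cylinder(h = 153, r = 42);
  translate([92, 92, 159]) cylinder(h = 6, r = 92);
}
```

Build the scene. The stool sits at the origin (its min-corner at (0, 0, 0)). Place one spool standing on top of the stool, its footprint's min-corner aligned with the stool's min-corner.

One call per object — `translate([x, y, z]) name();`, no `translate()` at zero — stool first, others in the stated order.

stool();
translate([0, 0, 424]) spool();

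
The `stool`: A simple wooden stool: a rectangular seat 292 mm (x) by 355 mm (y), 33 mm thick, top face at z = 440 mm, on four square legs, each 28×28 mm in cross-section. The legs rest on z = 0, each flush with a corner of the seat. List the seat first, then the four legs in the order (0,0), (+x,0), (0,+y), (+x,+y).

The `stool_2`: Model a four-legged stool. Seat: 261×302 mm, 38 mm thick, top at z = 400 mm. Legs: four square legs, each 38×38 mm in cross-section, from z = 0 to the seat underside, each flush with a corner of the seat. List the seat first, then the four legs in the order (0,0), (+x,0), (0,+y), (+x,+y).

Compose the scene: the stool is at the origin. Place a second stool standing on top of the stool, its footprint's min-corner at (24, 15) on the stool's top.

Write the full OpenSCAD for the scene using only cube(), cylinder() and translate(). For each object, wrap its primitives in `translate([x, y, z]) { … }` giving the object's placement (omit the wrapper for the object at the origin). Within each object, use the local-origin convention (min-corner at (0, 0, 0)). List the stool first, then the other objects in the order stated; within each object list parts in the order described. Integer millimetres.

translate([0, 0, 407]) cube([292, 355, 33]);
cube([28, 28, 407]);
translate([264, 0, 0]) cube([28, 28, 407]);
translate([0, 327, 0]) cube([28, 28, 407]);
translate([264, 327, 0]) cube([28, 28, 407]);
translate([24, 15, 440]) {
  translate([0, 0, 362]) cube([261, 302, 38]);
  cube([38, 38, 362]);
  translate([223, 0, 0]) cube([38, 38, 362]);
  translate([0, 264, 0]) cube([38, 38, 362]);
  translate([223, 264, 0]) cube([38, 38, 362]);
}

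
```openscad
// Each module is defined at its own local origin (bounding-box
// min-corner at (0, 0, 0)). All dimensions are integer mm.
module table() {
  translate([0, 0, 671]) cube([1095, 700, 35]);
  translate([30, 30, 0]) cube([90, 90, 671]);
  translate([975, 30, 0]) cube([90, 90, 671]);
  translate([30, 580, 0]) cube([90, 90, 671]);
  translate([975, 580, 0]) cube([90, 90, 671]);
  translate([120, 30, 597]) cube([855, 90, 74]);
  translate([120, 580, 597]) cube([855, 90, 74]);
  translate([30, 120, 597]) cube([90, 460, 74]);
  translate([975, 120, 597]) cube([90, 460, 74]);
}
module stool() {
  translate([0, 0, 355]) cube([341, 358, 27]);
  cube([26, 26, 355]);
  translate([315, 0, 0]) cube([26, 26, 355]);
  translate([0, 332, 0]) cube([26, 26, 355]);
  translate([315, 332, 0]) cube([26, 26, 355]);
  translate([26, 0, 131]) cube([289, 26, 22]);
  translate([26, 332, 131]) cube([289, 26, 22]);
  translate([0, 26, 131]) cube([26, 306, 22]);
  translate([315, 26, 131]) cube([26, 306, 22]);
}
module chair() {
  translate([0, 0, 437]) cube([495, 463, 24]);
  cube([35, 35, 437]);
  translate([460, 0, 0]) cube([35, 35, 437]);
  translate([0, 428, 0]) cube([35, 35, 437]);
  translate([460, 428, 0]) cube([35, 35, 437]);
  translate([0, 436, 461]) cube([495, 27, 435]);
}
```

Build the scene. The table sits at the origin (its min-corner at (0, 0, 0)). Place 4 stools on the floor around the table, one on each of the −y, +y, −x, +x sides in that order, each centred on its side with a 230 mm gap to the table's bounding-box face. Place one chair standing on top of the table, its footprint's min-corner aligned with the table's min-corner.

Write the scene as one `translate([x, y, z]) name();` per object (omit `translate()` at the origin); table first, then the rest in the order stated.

table();
translate([377, -588, 0]) stool();
translate([377, 930, 0]) stool();
translate([-571, 171, 0]) stool();
translate([1325, 171, 0]) stool();
translate([0, 0, 706]) chair();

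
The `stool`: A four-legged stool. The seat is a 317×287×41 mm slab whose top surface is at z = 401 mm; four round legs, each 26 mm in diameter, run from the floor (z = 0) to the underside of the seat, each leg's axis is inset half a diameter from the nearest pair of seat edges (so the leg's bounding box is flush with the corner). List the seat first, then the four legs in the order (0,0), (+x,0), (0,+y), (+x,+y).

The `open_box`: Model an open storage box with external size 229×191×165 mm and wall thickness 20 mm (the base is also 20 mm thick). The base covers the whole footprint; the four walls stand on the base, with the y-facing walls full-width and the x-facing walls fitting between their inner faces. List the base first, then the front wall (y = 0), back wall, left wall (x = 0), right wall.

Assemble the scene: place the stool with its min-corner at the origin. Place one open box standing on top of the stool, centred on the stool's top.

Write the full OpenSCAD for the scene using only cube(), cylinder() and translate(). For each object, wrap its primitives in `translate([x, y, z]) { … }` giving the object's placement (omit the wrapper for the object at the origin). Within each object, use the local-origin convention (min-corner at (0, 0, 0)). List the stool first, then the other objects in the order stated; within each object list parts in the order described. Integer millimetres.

translate([0, 0, 360]) cube([317, 287, 41]);
translate([13, 13, 0]) cylinder(h = 360, r = 13);
translate([304, 13, 0]) cylinder(h = 360, r = 13);
translate([13, 274, 0]) cylinder(h = 360, r = 13);
translate([304, 274, 0]) cylinder(h = 360, r = 13);
translate([44, 48, 401]) {
  cube([229, 191, 20]);
  translate([0, 0, 20]) cube([229, 20, 145]);
  translate([0, 171, 20]) cube([229, 20, 145]);
  translate([0, 20, 20]) cube([20, 151, 145]);
  translate([209, 20, 20]) cube([20, 151, 145]);
}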